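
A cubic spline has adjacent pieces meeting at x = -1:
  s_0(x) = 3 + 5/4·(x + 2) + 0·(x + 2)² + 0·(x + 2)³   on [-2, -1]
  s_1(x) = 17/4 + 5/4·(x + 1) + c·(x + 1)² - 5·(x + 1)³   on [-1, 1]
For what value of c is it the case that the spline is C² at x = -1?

0

s_0''(x) = 0 + 0·(x + 2), so s_0''(-1) = 0. On the right, s_1''(-1) = 2c, so c = 0.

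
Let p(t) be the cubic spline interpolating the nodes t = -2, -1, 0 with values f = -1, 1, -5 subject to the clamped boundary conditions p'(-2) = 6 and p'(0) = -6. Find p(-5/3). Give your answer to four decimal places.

Write σ_i for p''(x_i). With h_i = 1, 1 and divided differences Δ_i = 2, -6, the continuity of p' gives the tridiagonal system
  1·σ_0 + 4·σ_1 + 1·σ_2 = 6(Δ_1 - Δ_0) = -48
Clamped end conditions give two more equations: 2h_0·σ_0 + h_0·σ_1 = 6(Δ_0 - p'(-2)) = -24 and h_1·σ_1 + 2h_1·σ_2 = 6(p'(0) - Δ_1) = 0.
Solving the tridiagonal system: σ_0 = -6, σ_1 = -12, σ_2 = 6.
On [-2, -1], p(t) = -1 + 6·(t + 2) - 3·(t + 2)² - 1·(t + 2)³.
With (t + 2) = 1/3: p(-5/3) = 17/27.

0.6296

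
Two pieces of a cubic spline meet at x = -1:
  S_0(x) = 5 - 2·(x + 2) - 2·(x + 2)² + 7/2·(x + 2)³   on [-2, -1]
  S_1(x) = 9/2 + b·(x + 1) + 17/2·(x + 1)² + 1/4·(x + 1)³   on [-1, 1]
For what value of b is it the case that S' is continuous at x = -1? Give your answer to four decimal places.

S_0'(x) = -2 - 4·(x + 2) + 21/2·(x + 2)², so S_0'(-1) = 9/2. On the right, S_1'(-1) = b, so b = 9/2.

4.5000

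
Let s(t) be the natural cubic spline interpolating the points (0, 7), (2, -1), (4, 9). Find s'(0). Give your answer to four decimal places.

-6.2500

With σ_i denoting the second derivative at x_i, h_i = 2, 2, and Δ_i = (y_(i+1) − y_i)/h_i = -4, 5:
  2·σ_0 + 8·σ_1 + 2·σ_2 = 6(Δ_1 - Δ_0) = 54
Natural end conditions: σ_0 = σ_2 = 0.
Forward elimination and back-substitution give σ_0 = 0, σ_1 = 27/4, σ_2 = 0.
On [0, 2], s'(t) = b_0 + 2c_0·t + 3d_0·t² with b_0 = Δ_0 - h_0(2σ_0 + σ_1)/6 = -25/4, c_0 = σ_0/2 = 0, d_0 = (σ_1 - σ_0)/(6h_0) = 9/16. So s'(0) = -25/4.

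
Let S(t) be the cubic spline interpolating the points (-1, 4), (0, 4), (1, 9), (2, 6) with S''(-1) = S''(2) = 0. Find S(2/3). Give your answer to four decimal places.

Put M_i = S'' at the i-th knot. Here h = (1, 1, 1) and Δ = (0, 5, -3), so the interior equations h_(i-1)·M_(i-1) + 2(h_(i-1)+h_i)·M_i + h_i·M_(i+1) = 6(Δ_i − Δ_(i-1)) read
  1·M_0 + 4·M_1 + 1·M_2 = 6(Δ_1 - Δ_0) = 30
  1·M_1 + 4·M_2 + 1·M_3 = 6(Δ_2 - Δ_1) = -48
Natural end conditions: M_0 = M_3 = 0.
Solving: M_0 = 0, M_1 = 56/5, M_2 = -74/5, M_3 = 0.
On [0, 1], S(t) = 4 + 56/15·t + 28/5·t² - 13/3·t³.
With t = 2/3: S(2/3) = 3116/405.

7.6938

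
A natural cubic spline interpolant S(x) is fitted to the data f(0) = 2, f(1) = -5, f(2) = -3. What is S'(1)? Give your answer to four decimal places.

Let M_i = S''(x_i). Step sizes h_i = 1, 1; slopes of the chords Δ_i = (y_(i+1) - y_i)/h_i = -7, 2.
  1·M_0 + 4·M_1 + 1·M_2 = 6(Δ_1 - Δ_0) = 54
Natural end conditions: M_0 = M_2 = 0.
Solving the tridiagonal system: M_0 = 0, M_1 = 27/2, M_2 = 0.
On [1, 2], S'(x) = b_1 + 2c_1·(x - 1) + 3d_1·(x - 1)² with b_1 = Δ_1 - h_1(2M_1 + M_2)/6 = -5/2, c_1 = M_1/2 = 27/4, d_1 = (M_2 - M_1)/(6h_1) = -9/4. So S'(1) = -5/2.

-2.5000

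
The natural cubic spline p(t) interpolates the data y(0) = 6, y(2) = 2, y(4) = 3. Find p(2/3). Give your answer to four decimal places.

4.2963

With M_i denoting the second derivative at x_i, h_i = 2, 2, and Δ_i = (y_(i+1) − y_i)/h_i = -2, 1/2:
  2·M_0 + 8·M_1 + 2·M_2 = 6(Δ_1 - Δ_0) = 15
Natural end conditions: M_0 = M_2 = 0.
Solving: M_0 = 0, M_1 = 15/8, M_2 = 0.
On [0, 2], p(t) = 6 - 21/8·t + 0·t² + 5/32·t³.
With t = 2/3: p(2/3) = 116/27.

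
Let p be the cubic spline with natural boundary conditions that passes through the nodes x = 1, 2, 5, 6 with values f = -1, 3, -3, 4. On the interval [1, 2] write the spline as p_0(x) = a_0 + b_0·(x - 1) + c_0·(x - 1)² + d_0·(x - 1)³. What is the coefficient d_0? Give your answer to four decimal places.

-1.3636

Put σ_i = p'' at the i-th knot. Here h = (1, 3, 1) and Δ = (4, -2, 7), so the interior equations h_(i-1)·σ_(i-1) + 2(h_(i-1)+h_i)·σ_i + h_i·σ_(i+1) = 6(Δ_i − Δ_(i-1)) read
  1·σ_0 + 8·σ_1 + 3·σ_2 = 6(Δ_1 - Δ_0) = -36
  3·σ_1 + 8·σ_2 + 1·σ_3 = 6(Δ_2 - Δ_1) = 54
Natural end conditions: σ_0 = σ_3 = 0.
Solving the tridiagonal system: σ_0 = 0, σ_1 = -90/11, σ_2 = 108/11, σ_3 = 0.
On [1, 2], with p_0(x) = a_0 + b_0·(x - 1) + c_0·(x - 1)² + d_0·(x - 1)³: c_0 = σ_0/2 = 0, d_0 = (σ_1 - σ_0)/(6h_0) = -15/11, b_0 = Δ_0 - h_0(2σ_0 + σ_1)/6 = 59/11.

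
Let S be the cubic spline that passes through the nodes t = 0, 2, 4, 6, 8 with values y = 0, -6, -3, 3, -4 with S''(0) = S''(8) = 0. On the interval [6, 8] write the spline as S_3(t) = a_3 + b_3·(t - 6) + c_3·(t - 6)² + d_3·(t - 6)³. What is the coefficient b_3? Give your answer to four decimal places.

0.0357

Let σ_i = S''(x_i). Step sizes h_i = 2, 2, 2, 2; slopes of the chords Δ_i = (y_(i+1) - y_i)/h_i = -3, 3/2, 3, -7/2.
  2·σ_0 + 8·σ_1 + 2·σ_2 = 6(Δ_1 - Δ_0) = 27
  2·σ_1 + 8·σ_2 + 2·σ_3 = 6(Δ_2 - Δ_1) = 9
  2·σ_2 + 8·σ_3 + 2·σ_4 = 6(Δ_3 - Δ_2) = -39
Natural end conditions: σ_0 = σ_4 = 0.
Solving: σ_0 = 0, σ_1 = 165/56, σ_2 = 12/7, σ_3 = -297/56, σ_4 = 0.
On [6, 8], with S_3(t) = a_3 + b_3·(t - 6) + c_3·(t - 6)² + d_3·(t - 6)³: c_3 = σ_3/2 = -297/112, d_3 = (σ_4 - σ_3)/(6h_3) = 99/224, b_3 = Δ_3 - h_3(2σ_3 + σ_4)/6 = 1/28.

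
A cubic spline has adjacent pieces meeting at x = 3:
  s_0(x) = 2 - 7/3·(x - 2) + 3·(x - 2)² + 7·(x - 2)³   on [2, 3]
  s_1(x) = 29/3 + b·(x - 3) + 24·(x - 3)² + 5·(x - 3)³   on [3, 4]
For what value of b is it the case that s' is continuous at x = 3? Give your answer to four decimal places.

s_0'(x) = -7/3 + 6·(x - 2) + 21·(x - 2)², so s_0'(3) = 74/3. On the right, s_1'(3) = b, so b = 74/3.

24.6667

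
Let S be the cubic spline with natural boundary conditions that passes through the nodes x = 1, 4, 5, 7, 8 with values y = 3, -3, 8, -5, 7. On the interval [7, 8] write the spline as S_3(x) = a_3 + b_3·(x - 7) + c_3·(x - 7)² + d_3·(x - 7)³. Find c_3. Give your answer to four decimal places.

Put σ_i = S'' at the i-th knot. Here h = (3, 1, 2, 1) and Δ = (-2, 11, -13/2, 12), so the interior equations h_(i-1)·σ_(i-1) + 2(h_(i-1)+h_i)·σ_i + h_i·σ_(i+1) = 6(Δ_i − Δ_(i-1)) read
  3·σ_0 + 8·σ_1 + 1·σ_2 = 6(Δ_1 - Δ_0) = 78
  1·σ_1 + 6·σ_2 + 2·σ_3 = 6(Δ_2 - Δ_1) = -105
  2·σ_2 + 6·σ_3 + 1·σ_4 = 6(Δ_3 - Δ_2) = 111
Natural end conditions: σ_0 = σ_4 = 0.
Forward elimination and back-substitution give σ_0 = 0, σ_1 = 1674/125, σ_2 = -3642/125, σ_3 = 7053/250, σ_4 = 0.
On [7, 8], with S_3(x) = a_3 + b_3·(x - 7) + c_3·(x - 7)² + d_3·(x - 7)³: c_3 = σ_3/2 = 7053/500, d_3 = (σ_4 - σ_3)/(6h_3) = -2351/500, b_3 = Δ_3 - h_3(2σ_3 + σ_4)/6 = 649/250.

14.1060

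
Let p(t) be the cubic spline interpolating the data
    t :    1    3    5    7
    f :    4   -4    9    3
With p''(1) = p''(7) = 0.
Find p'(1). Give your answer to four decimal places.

With M_i denoting the second derivative at x_i, h_i = 2, 2, 2, and Δ_i = (y_(i+1) − y_i)/h_i = -4, 13/2, -3:
  2·M_0 + 8·M_1 + 2·M_2 = 6(Δ_1 - Δ_0) = 63
  2·M_1 + 8·M_2 + 2·M_3 = 6(Δ_2 - Δ_1) = -57
Natural end conditions: M_0 = M_3 = 0.
Forward elimination and back-substitution give M_0 = 0, M_1 = 103/10, M_2 = -97/10, M_3 = 0.
On [1, 3], p'(t) = b_0 + 2c_0·(t - 1) + 3d_0·(t - 1)² with b_0 = Δ_0 - h_0(2M_0 + M_1)/6 = -223/30, c_0 = M_0/2 = 0, d_0 = (M_1 - M_0)/(6h_0) = 103/120. So p'(1) = -223/30.

-7.4333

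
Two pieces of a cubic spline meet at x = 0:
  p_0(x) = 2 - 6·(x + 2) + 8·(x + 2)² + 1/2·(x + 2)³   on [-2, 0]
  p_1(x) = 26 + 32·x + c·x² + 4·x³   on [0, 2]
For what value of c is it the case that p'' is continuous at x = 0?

p_0''(x) = 16 + 3·(x + 2), so p_0''(0) = 22. On the right, p_1''(0) = 2c, so c = 11.

11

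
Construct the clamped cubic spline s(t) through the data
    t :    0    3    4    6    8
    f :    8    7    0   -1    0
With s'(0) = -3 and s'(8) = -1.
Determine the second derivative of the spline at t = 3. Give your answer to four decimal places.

With m_i denoting the second derivative at x_i, h_i = 3, 1, 2, 2, and Δ_i = (y_(i+1) − y_i)/h_i = -1/3, -7, -1/2, 1/2:
  3·m_0 + 8·m_1 + 1·m_2 = 6(Δ_1 - Δ_0) = -40
  1·m_1 + 6·m_2 + 2·m_3 = 6(Δ_2 - Δ_1) = 39
  2·m_2 + 8·m_3 + 2·m_4 = 6(Δ_3 - Δ_2) = 6
Clamped end conditions give two more equations: 2h_0·m_0 + h_0·m_1 = 6(Δ_0 - s'(0)) = 16 and h_3·m_3 + 2h_3·m_4 = 6(s'(8) - Δ_3) = -9.
Forward elimination and back-substitution give m_0 = 839/120, m_1 = -173/20, m_2 = 329/40, m_3 = -17/20, m_4 = -73/40.

-8.6500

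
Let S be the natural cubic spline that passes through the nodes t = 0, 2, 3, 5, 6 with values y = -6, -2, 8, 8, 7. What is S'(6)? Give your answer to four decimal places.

With M_i denoting the second derivative at x_i, h_i = 2, 1, 2, 1, and Δ_i = (y_(i+1) − y_i)/h_i = 2, 10, 0, -1:
  2·M_0 + 6·M_1 + 1·M_2 = 6(Δ_1 - Δ_0) = 48
  1·M_1 + 6·M_2 + 2·M_3 = 6(Δ_2 - Δ_1) = -60
  2·M_2 + 6·M_3 + 1·M_4 = 6(Δ_3 - Δ_2) = -6
Natural end conditions: M_0 = M_4 = 0.
Forward elimination and back-substitution give M_0 = 0, M_1 = 314/31, M_2 = -396/31, M_3 = 101/31, M_4 = 0.
On [5, 6], S'(t) = b_3 + 2c_3·(t - 5) + 3d_3·(t - 5)² with b_3 = Δ_3 - h_3(2M_3 + M_4)/6 = -194/93, c_3 = M_3/2 = 101/62, d_3 = (M_4 - M_3)/(6h_3) = -101/186. So S'(6) = -85/186.

-0.4570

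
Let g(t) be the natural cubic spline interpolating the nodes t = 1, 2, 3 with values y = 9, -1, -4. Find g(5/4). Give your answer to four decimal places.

6.0898

With M_i denoting the second derivative at x_i, h_i = 1, 1, and Δ_i = (y_(i+1) − y_i)/h_i = -10, -3:
  1·M_0 + 4·M_1 + 1·M_2 = 6(Δ_1 - Δ_0) = 42
Natural end conditions: M_0 = M_2 = 0.
Solving the tridiagonal system: M_0 = 0, M_1 = 21/2, M_2 = 0.
On [1, 2], g(t) = 9 - 47/4·(t - 1) + 0·(t - 1)² + 7/4·(t - 1)³.
With (t - 1) = 1/4: g(5/4) = 1559/256.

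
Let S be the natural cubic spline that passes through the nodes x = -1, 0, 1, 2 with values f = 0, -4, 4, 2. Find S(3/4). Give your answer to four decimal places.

With M_i denoting the second derivative at x_i, h_i = 1, 1, 1, and Δ_i = (y_(i+1) − y_i)/h_i = -4, 8, -2:
  1·M_0 + 4·M_1 + 1·M_2 = 6(Δ_1 - Δ_0) = 72
  1·M_1 + 4·M_2 + 1·M_3 = 6(Δ_2 - Δ_1) = -60
Natural end conditions: M_0 = M_3 = 0.
Solving: M_0 = 0, M_1 = 116/5, M_2 = -104/5, M_3 = 0.
On [0, 1], S(x) = -4 + 56/15·x + 58/5·x² - 22/3·x³.
With x = 3/4: S(3/4) = 357/160.

2.2313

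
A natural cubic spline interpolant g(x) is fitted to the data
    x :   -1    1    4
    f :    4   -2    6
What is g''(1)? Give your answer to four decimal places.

Write M_i for g''(x_i). With h_i = 2, 3 and divided differences Δ_i = -3, 8/3, the continuity of g' gives the tridiagonal system
  2·M_0 + 10·M_1 + 3·M_2 = 6(Δ_1 - Δ_0) = 34
Natural end conditions: M_0 = M_2 = 0.
Forward elimination and back-substitution give M_0 = 0, M_1 = 17/5, M_2 = 0.

3.4000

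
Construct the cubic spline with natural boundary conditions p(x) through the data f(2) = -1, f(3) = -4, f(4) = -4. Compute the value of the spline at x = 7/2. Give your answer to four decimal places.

Put M_i = p'' at the i-th knot. Here h = (1, 1) and Δ = (-3, 0), so the interior equations h_(i-1)·M_(i-1) + 2(h_(i-1)+h_i)·M_i + h_i·M_(i+1) = 6(Δ_i − Δ_(i-1)) read
  1·M_0 + 4·M_1 + 1·M_2 = 6(Δ_1 - Δ_0) = 18
Natural end conditions: M_0 = M_2 = 0.
Solving: M_0 = 0, M_1 = 9/2, M_2 = 0.
On [3, 4], p(x) = -4 - 3/2·(x - 3) + 9/4·(x - 3)² - 3/4·(x - 3)³.
With (x - 3) = 1/2: p(7/2) = -137/32.

-4.2813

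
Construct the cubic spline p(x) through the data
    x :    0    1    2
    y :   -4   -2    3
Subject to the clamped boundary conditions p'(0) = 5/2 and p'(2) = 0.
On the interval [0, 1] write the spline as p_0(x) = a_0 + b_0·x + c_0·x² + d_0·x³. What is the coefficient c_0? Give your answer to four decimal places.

-3.6250

With M_i denoting the second derivative at x_i, h_i = 1, 1, and Δ_i = (y_(i+1) − y_i)/h_i = 2, 5:
  1·M_0 + 4·M_1 + 1·M_2 = 6(Δ_1 - Δ_0) = 18
Clamped end conditions give two more equations: 2h_0·M_0 + h_0·M_1 = 6(Δ_0 - p'(0)) = -3 and h_1·M_1 + 2h_1·M_2 = 6(p'(2) - Δ_1) = -30.
Hence M_0 = -29/4, M_1 = 23/2, M_2 = -83/4.
On [0, 1], with p_0(x) = a_0 + b_0·x + c_0·x² + d_0·x³: c_0 = M_0/2 = -29/8, d_0 = (M_1 - M_0)/(6h_0) = 25/8, b_0 = Δ_0 - h_0(2M_0 + M_1)/6 = 5/2.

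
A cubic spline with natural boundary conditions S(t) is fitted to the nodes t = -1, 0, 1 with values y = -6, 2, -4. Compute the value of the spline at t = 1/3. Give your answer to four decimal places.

With m_i denoting the second derivative at x_i, h_i = 1, 1, and Δ_i = (y_(i+1) − y_i)/h_i = 8, -6:
  1·m_0 + 4·m_1 + 1·m_2 = 6(Δ_1 - Δ_0) = -84
Natural end conditions: m_0 = m_2 = 0.
Forward elimination and back-substitution give m_0 = 0, m_1 = -21, m_2 = 0.
On [0, 1], S(t) = 2 + 1·t - 21/2·t² + 7/2·t³.
With t = 1/3: S(1/3) = 35/27.

1.2963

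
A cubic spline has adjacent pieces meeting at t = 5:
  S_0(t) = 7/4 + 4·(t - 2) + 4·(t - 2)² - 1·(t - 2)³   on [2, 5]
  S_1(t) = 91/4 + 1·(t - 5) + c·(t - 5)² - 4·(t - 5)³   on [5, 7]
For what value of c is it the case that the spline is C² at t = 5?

-5

S_0''(t) = 8 - 6·(t - 2), so S_0''(5) = -10. On the right, S_1''(5) = 2c, so c = -5.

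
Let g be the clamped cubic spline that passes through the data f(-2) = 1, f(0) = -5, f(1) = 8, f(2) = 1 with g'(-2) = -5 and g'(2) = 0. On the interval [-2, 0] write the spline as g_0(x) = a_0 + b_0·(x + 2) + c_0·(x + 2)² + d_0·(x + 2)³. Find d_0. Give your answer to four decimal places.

Put M_i = g'' at the i-th knot. Here h = (2, 1, 1) and Δ = (-3, 13, -7), so the interior equations h_(i-1)·M_(i-1) + 2(h_(i-1)+h_i)·M_i + h_i·M_(i+1) = 6(Δ_i − Δ_(i-1)) read
  2·M_0 + 6·M_1 + 1·M_2 = 6(Δ_1 - Δ_0) = 96
  1·M_1 + 4·M_2 + 1·M_3 = 6(Δ_2 - Δ_1) = -120
Clamped end conditions give two more equations: 2h_0·M_0 + h_0·M_1 = 6(Δ_0 - g'(-2)) = 12 and h_2·M_2 + 2h_2·M_3 = 6(g'(2) - Δ_2) = 42.
Solving the tridiagonal system: M_0 = -119/11, M_1 = 304/11, M_2 = -530/11, M_3 = 496/11.
On [-2, 0], with g_0(x) = a_0 + b_0·(x + 2) + c_0·(x + 2)² + d_0·(x + 2)³: c_0 = M_0/2 = -119/22, d_0 = (M_1 - M_0)/(6h_0) = 141/44, b_0 = Δ_0 - h_0(2M_0 + M_1)/6 = -5.

3.2045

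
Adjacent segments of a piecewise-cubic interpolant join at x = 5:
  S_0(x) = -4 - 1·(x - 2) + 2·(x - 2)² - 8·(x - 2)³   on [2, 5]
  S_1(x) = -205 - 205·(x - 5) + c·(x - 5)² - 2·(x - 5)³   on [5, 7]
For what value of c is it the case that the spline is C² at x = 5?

S_0''(x) = 4 - 48·(x - 2), so S_0''(5) = -140. On the right, S_1''(5) = 2c, so c = -70.

-70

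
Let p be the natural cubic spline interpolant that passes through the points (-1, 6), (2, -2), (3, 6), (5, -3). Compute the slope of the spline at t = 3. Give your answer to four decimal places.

4.9184

With M_i denoting the second derivative at x_i, h_i = 3, 1, 2, and Δ_i = (y_(i+1) − y_i)/h_i = -8/3, 8, -9/2:
  3·M_0 + 8·M_1 + 1·M_2 = 6(Δ_1 - Δ_0) = 64
  1·M_1 + 6·M_2 + 2·M_3 = 6(Δ_2 - Δ_1) = -75
Natural end conditions: M_0 = M_3 = 0.
Forward elimination and back-substitution give M_0 = 0, M_1 = 459/47, M_2 = -664/47, M_3 = 0.
On [3, 5], p'(t) = b_2 + 2c_2·(t - 3) + 3d_2·(t - 3)² with b_2 = Δ_2 - h_2(2M_2 + M_3)/6 = 1387/282, c_2 = M_2/2 = -332/47, d_2 = (M_3 - M_2)/(6h_2) = 166/141. So p'(3) = 1387/282.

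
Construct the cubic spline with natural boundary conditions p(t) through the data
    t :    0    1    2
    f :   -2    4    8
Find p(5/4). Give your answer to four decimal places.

5.1641

Let M_i = p''(x_i). Step sizes h_i = 1, 1; slopes of the chords Δ_i = (y_(i+1) - y_i)/h_i = 6, 4.
  1·M_0 + 4·M_1 + 1·M_2 = 6(Δ_1 - Δ_0) = -12
Natural end conditions: M_0 = M_2 = 0.
Hence M_0 = 0, M_1 = -3, M_2 = 0.
On [1, 2], p(t) = 4 + 5·(t - 1) - 3/2·(t - 1)² + 1/2·(t - 1)³.
With (t - 1) = 1/4: p(5/4) = 661/128.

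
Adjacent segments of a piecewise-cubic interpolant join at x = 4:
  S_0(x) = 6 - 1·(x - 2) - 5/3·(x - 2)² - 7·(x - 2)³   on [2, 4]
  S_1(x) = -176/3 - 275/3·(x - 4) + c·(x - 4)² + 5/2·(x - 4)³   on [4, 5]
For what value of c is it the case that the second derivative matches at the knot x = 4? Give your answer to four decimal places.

-43.6667

S_0''(x) = -10/3 - 42·(x - 2), so S_0''(4) = -262/3. On the right, S_1''(4) = 2c, so c = -131/3.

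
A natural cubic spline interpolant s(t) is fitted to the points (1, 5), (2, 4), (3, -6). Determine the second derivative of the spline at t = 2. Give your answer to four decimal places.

-13.5000

With m_i denoting the second derivative at x_i, h_i = 1, 1, and Δ_i = (y_(i+1) − y_i)/h_i = -1, -10:
  1·m_0 + 4·m_1 + 1·m_2 = 6(Δ_1 - Δ_0) = -54
Natural end conditions: m_0 = m_2 = 0.
Hence m_0 = 0, m_1 = -27/2, m_2 = 0.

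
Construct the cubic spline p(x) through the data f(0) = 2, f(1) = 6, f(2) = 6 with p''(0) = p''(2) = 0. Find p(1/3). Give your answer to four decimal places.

Put M_i = p'' at the i-th knot. Here h = (1, 1) and Δ = (4, 0), so the interior equations h_(i-1)·M_(i-1) + 2(h_(i-1)+h_i)·M_i + h_i·M_(i+1) = 6(Δ_i − Δ_(i-1)) read
  1·M_0 + 4·M_1 + 1·M_2 = 6(Δ_1 - Δ_0) = -24
Natural end conditions: M_0 = M_2 = 0.
Solving: M_0 = 0, M_1 = -6, M_2 = 0.
On [0, 1], p(x) = 2 + 5·x + 0·x² - 1·x³.
With x = 1/3: p(1/3) = 98/27.

3.6296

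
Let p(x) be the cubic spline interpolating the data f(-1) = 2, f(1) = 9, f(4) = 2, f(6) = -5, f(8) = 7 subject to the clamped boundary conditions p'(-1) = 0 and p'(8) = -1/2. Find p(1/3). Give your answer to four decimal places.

6.2984

With M_i denoting the second derivative at x_i, h_i = 2, 3, 2, 2, and Δ_i = (y_(i+1) − y_i)/h_i = 7/2, -7/3, -7/2, 6:
  2·M_0 + 10·M_1 + 3·M_2 = 6(Δ_1 - Δ_0) = -35
  3·M_1 + 10·M_2 + 2·M_3 = 6(Δ_2 - Δ_1) = -7
  2·M_2 + 8·M_3 + 2·M_4 = 6(Δ_3 - Δ_2) = 57
Clamped end conditions give two more equations: 2h_0·M_0 + h_0·M_1 = 6(Δ_0 - p'(-1)) = 21 and h_3·M_3 + 2h_3·M_4 = 6(p'(8) - Δ_3) = -39.
Solving the tridiagonal system: M_0 = 5315/708, M_1 = -799/177, M_2 = -575/354, M_3 = 4033/354, M_4 = -2734/177.
On [-1, 1], p(x) = 2 + 0·(x + 1) + 5315/1416·(x + 1)² - 2837/2832·(x + 1)³.
With (x + 1) = 4/3: p(1/3) = 30100/4779.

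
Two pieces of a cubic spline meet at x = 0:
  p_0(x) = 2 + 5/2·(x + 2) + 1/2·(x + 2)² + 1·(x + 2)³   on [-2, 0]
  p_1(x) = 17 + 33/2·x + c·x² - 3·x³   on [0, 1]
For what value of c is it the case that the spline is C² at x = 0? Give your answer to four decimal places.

6.5000

p_0''(x) = 1 + 6·(x + 2), so p_0''(0) = 13. On the right, p_1''(0) = 2c, so c = 13/2.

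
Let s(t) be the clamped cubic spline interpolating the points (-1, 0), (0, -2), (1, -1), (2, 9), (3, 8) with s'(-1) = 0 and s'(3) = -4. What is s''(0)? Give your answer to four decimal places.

1.5714

With σ_i denoting the second derivative at x_i, h_i = 1, 1, 1, 1, and Δ_i = (y_(i+1) − y_i)/h_i = -2, 1, 10, -1:
  1·σ_0 + 4·σ_1 + 1·σ_2 = 6(Δ_1 - Δ_0) = 18
  1·σ_1 + 4·σ_2 + 1·σ_3 = 6(Δ_2 - Δ_1) = 54
  1·σ_2 + 4·σ_3 + 1·σ_4 = 6(Δ_3 - Δ_2) = -66
Clamped end conditions give two more equations: 2h_0·σ_0 + h_0·σ_1 = 6(Δ_0 - s'(-1)) = -12 and h_3·σ_3 + 2h_3·σ_4 = 6(s'(3) - Δ_3) = -18.
Forward elimination and back-substitution give σ_0 = -95/14, σ_1 = 11/7, σ_2 = 37/2, σ_3 = -151/7, σ_4 = 25/14.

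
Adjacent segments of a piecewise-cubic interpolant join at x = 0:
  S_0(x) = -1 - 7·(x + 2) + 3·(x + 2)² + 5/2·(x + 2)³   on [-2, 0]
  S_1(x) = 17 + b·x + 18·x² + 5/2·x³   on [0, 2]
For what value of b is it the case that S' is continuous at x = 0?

35

S_0'(x) = -7 + 6·(x + 2) + 15/2·(x + 2)², so S_0'(0) = 35. On the right, S_1'(0) = b, so b = 35.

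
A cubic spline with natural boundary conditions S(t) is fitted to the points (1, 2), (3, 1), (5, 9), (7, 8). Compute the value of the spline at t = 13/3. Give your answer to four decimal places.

Write σ_i for S''(x_i). With h_i = 2, 2, 2 and divided differences Δ_i = -1/2, 4, -1/2, the continuity of S' gives the tridiagonal system
  2·σ_0 + 8·σ_1 + 2·σ_2 = 6(Δ_1 - Δ_0) = 27
  2·σ_1 + 8·σ_2 + 2·σ_3 = 6(Δ_2 - Δ_1) = -27
Natural end conditions: σ_0 = σ_3 = 0.
Forward elimination and back-substitution give σ_0 = 0, σ_1 = 9/2, σ_2 = -9/2, σ_3 = 0.
On [3, 5], S(t) = 1 + 5/2·(t - 3) + 9/4·(t - 3)² - 3/4·(t - 3)³.
With (t - 3) = 4/3: S(13/3) = 59/9.

6.5556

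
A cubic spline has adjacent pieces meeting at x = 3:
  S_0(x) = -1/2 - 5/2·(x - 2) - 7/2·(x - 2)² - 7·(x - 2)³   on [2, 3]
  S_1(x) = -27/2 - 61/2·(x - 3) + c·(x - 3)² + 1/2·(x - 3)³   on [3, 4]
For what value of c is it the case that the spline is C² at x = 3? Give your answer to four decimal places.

-24.5000

S_0''(x) = -7 - 42·(x - 2), so S_0''(3) = -49. On the right, S_1''(3) = 2c, so c = -49/2.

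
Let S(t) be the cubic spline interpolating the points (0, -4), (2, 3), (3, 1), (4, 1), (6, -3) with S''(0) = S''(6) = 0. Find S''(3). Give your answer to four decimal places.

Let M_i = S''(x_i). Step sizes h_i = 2, 1, 1, 2; slopes of the chords Δ_i = (y_(i+1) - y_i)/h_i = 7/2, -2, 0, -2.
  2·M_0 + 6·M_1 + 1·M_2 = 6(Δ_1 - Δ_0) = -33
  1·M_1 + 4·M_2 + 1·M_3 = 6(Δ_2 - Δ_1) = 12
  1·M_2 + 6·M_3 + 2·M_4 = 6(Δ_3 - Δ_2) = -12
Natural end conditions: M_0 = M_4 = 0.
Hence M_0 = 0, M_1 = -281/44, M_2 = 117/22, M_3 = -127/44, M_4 = 0.

5.3182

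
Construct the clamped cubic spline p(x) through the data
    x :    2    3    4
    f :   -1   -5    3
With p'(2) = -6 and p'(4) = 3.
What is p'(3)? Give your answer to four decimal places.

3.7500

Write σ_i for p''(x_i). With h_i = 1, 1 and divided differences Δ_i = -4, 8, the continuity of p' gives the tridiagonal system
  1·σ_0 + 4·σ_1 + 1·σ_2 = 6(Δ_1 - Δ_0) = 72
Clamped end conditions give two more equations: 2h_0·σ_0 + h_0·σ_1 = 6(Δ_0 - p'(2)) = 12 and h_1·σ_1 + 2h_1·σ_2 = 6(p'(4) - Δ_1) = -30.
Hence σ_0 = -15/2, σ_1 = 27, σ_2 = -57/2.
On [3, 4], p'(x) = b_1 + 2c_1·(x - 3) + 3d_1·(x - 3)² with b_1 = Δ_1 - h_1(2σ_1 + σ_2)/6 = 15/4, c_1 = σ_1/2 = 27/2, d_1 = (σ_2 - σ_1)/(6h_1) = -37/4. So p'(3) = 15/4.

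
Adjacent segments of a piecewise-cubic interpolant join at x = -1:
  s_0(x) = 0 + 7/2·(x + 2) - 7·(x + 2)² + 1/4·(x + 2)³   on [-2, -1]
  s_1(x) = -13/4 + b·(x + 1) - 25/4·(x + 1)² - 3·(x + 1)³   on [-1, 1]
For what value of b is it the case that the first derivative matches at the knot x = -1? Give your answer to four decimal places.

s_0'(x) = 7/2 - 14·(x + 2) + 3/4·(x + 2)², so s_0'(-1) = -39/4. On the right, s_1'(-1) = b, so b = -39/4.

-9.7500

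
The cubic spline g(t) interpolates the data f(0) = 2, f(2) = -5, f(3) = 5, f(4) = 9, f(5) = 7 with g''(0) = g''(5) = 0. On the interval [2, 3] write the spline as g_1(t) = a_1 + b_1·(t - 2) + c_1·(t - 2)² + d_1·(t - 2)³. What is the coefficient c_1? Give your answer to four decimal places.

Write M_i for g''(x_i). With h_i = 2, 1, 1, 1 and divided differences Δ_i = -7/2, 10, 4, -2, the continuity of g' gives the tridiagonal system
  2·M_0 + 6·M_1 + 1·M_2 = 6(Δ_1 - Δ_0) = 81
  1·M_1 + 4·M_2 + 1·M_3 = 6(Δ_2 - Δ_1) = -36
  1·M_2 + 4·M_3 + 1·M_4 = 6(Δ_3 - Δ_2) = -36
Natural end conditions: M_0 = M_4 = 0.
Hence M_0 = 0, M_1 = 1323/86, M_2 = -486/43, M_3 = -531/86, M_4 = 0.
On [2, 3], with g_1(t) = a_1 + b_1·(t - 2) + c_1·(t - 2)² + d_1·(t - 2)³: c_1 = M_1/2 = 1323/172, d_1 = (M_2 - M_1)/(6h_1) = -765/172, b_1 = Δ_1 - h_1(2M_1 + M_2)/6 = 581/86.

7.6919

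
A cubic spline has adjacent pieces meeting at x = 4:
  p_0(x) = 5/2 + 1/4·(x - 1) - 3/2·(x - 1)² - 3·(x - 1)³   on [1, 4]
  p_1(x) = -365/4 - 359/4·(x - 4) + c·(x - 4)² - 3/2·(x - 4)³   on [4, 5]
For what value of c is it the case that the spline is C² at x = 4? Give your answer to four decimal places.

-28.5000

p_0''(x) = -3 - 18·(x - 1), so p_0''(4) = -57. On the right, p_1''(4) = 2c, so c = -57/2.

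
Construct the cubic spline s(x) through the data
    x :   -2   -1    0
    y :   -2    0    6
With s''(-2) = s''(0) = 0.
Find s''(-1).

6

Let m_i = s''(x_i). Step sizes h_i = 1, 1; slopes of the chords Δ_i = (y_(i+1) - y_i)/h_i = 2, 6.
  1·m_0 + 4·m_1 + 1·m_2 = 6(Δ_1 - Δ_0) = 24
Natural end conditions: m_0 = m_2 = 0.
Hence m_0 = 0, m_1 = 6, m_2 = 0.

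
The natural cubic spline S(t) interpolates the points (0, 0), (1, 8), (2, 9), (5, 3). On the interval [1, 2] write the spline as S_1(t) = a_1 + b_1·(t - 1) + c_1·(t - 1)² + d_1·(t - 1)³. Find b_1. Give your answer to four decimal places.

Write M_i for S''(x_i). With h_i = 1, 1, 3 and divided differences Δ_i = 8, 1, -2, the continuity of S' gives the tridiagonal system
  1·M_0 + 4·M_1 + 1·M_2 = 6(Δ_1 - Δ_0) = -42
  1·M_1 + 8·M_2 + 3·M_3 = 6(Δ_2 - Δ_1) = -18
Natural end conditions: M_0 = M_3 = 0.
Solving: M_0 = 0, M_1 = -318/31, M_2 = -30/31, M_3 = 0.
On [1, 2], with S_1(t) = a_1 + b_1·(t - 1) + c_1·(t - 1)² + d_1·(t - 1)³: c_1 = M_1/2 = -159/31, d_1 = (M_2 - M_1)/(6h_1) = 48/31, b_1 = Δ_1 - h_1(2M_1 + M_2)/6 = 142/31.

4.5806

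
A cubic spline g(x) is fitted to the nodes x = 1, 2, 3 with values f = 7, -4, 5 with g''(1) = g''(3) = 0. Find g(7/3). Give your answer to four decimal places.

Write M_i for g''(x_i). With h_i = 1, 1 and divided differences Δ_i = -11, 9, the continuity of g' gives the tridiagonal system
  1·M_0 + 4·M_1 + 1·M_2 = 6(Δ_1 - Δ_0) = 120
Natural end conditions: M_0 = M_2 = 0.
Solving the tridiagonal system: M_0 = 0, M_1 = 30, M_2 = 0.
On [2, 3], g(x) = -4 - 1·(x - 2) + 15·(x - 2)² - 5·(x - 2)³.
With (x - 2) = 1/3: g(7/3) = -77/27.

-2.8519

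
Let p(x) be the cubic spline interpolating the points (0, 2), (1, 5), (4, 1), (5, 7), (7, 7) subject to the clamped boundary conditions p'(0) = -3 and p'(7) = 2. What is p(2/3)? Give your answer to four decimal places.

3.4855

With σ_i denoting the second derivative at x_i, h_i = 1, 3, 1, 2, and Δ_i = (y_(i+1) − y_i)/h_i = 3, -4/3, 6, 0:
  1·σ_0 + 8·σ_1 + 3·σ_2 = 6(Δ_1 - Δ_0) = -26
  3·σ_1 + 8·σ_2 + 1·σ_3 = 6(Δ_2 - Δ_1) = 44
  1·σ_2 + 6·σ_3 + 2·σ_4 = 6(Δ_3 - Δ_2) = -36
Clamped end conditions give two more equations: 2h_0·σ_0 + h_0·σ_1 = 6(Δ_0 - p'(0)) = 36 and h_3·σ_3 + 2h_3·σ_4 = 6(p'(7) - Δ_3) = 12.
Solving the tridiagonal system: σ_0 = 1268/55, σ_1 = -556/55, σ_2 = 350/33, σ_3 = -1736/165, σ_4 = 1363/165.
On [0, 1], p(x) = 2 - 3·x + 634/55·x² - 304/55·x³.
With x = 2/3: p(2/3) = 5176/1485.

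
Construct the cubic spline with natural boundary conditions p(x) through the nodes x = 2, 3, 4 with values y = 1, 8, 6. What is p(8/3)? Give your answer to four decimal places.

6.5000

With M_i denoting the second derivative at x_i, h_i = 1, 1, and Δ_i = (y_(i+1) − y_i)/h_i = 7, -2:
  1·M_0 + 4·M_1 + 1·M_2 = 6(Δ_1 - Δ_0) = -54
Natural end conditions: M_0 = M_2 = 0.
Hence M_0 = 0, M_1 = -27/2, M_2 = 0.
On [2, 3], p(x) = 1 + 37/4·(x - 2) + 0·(x - 2)² - 9/4·(x - 2)³.
With (x - 2) = 2/3: p(8/3) = 13/2.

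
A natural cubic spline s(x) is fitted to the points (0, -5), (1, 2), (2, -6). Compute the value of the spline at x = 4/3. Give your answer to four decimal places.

0.7222

Put M_i = s'' at the i-th knot. Here h = (1, 1) and Δ = (7, -8), so the interior equations h_(i-1)·M_(i-1) + 2(h_(i-1)+h_i)·M_i + h_i·M_(i+1) = 6(Δ_i − Δ_(i-1)) read
  1·M_0 + 4·M_1 + 1·M_2 = 6(Δ_1 - Δ_0) = -90
Natural end conditions: M_0 = M_2 = 0.
Hence M_0 = 0, M_1 = -45/2, M_2 = 0.
On [1, 2], s(x) = 2 - 1/2·(x - 1) - 45/4·(x - 1)² + 15/4·(x - 1)³.
With (x - 1) = 1/3: s(4/3) = 13/18.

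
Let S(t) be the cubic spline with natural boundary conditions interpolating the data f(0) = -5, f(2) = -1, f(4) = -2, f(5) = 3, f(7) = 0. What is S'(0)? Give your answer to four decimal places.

With M_i denoting the second derivative at x_i, h_i = 2, 2, 1, 2, and Δ_i = (y_(i+1) − y_i)/h_i = 2, -1/2, 5, -3/2:
  2·M_0 + 8·M_1 + 2·M_2 = 6(Δ_1 - Δ_0) = -15
  2·M_1 + 6·M_2 + 1·M_3 = 6(Δ_2 - Δ_1) = 33
  1·M_2 + 6·M_3 + 2·M_4 = 6(Δ_3 - Δ_2) = -39
Natural end conditions: M_0 = M_4 = 0.
Forward elimination and back-substitution give M_0 = 0, M_1 = -999/256, M_2 = 519/64, M_3 = -1005/128, M_4 = 0.
On [0, 2], S'(t) = b_0 + 2c_0·t + 3d_0·t² with b_0 = Δ_0 - h_0(2M_0 + M_1)/6 = 845/256, c_0 = M_0/2 = 0, d_0 = (M_1 - M_0)/(6h_0) = -333/1024. So S'(0) = 845/256.

3.3008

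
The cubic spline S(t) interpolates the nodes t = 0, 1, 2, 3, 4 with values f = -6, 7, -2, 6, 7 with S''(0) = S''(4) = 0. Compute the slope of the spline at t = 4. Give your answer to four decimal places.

With m_i denoting the second derivative at x_i, h_i = 1, 1, 1, 1, and Δ_i = (y_(i+1) − y_i)/h_i = 13, -9, 8, 1:
  1·m_0 + 4·m_1 + 1·m_2 = 6(Δ_1 - Δ_0) = -132
  1·m_1 + 4·m_2 + 1·m_3 = 6(Δ_2 - Δ_1) = 102
  1·m_2 + 4·m_3 + 1·m_4 = 6(Δ_3 - Δ_2) = -42
Natural end conditions: m_0 = m_4 = 0.
Solving: m_0 = 0, m_1 = -1215/28, m_2 = 291/7, m_3 = -585/28, m_4 = 0.
On [3, 4], S'(t) = b_3 + 2c_3·(t - 3) + 3d_3·(t - 3)² with b_3 = Δ_3 - h_3(2m_3 + m_4)/6 = 223/28, c_3 = m_3/2 = -585/56, d_3 = (m_4 - m_3)/(6h_3) = 195/56. So S'(4) = -139/56.

-2.4821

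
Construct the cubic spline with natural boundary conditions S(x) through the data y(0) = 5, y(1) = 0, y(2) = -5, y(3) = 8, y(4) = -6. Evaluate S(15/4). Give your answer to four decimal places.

Let m_i = S''(x_i). Step sizes h_i = 1, 1, 1, 1; slopes of the chords Δ_i = (y_(i+1) - y_i)/h_i = -5, -5, 13, -14.
  1·m_0 + 4·m_1 + 1·m_2 = 6(Δ_1 - Δ_0) = 0
  1·m_1 + 4·m_2 + 1·m_3 = 6(Δ_2 - Δ_1) = 108
  1·m_2 + 4·m_3 + 1·m_4 = 6(Δ_3 - Δ_2) = -162
Natural end conditions: m_0 = m_4 = 0.
Hence m_0 = 0, m_1 = -297/28, m_2 = 297/7, m_3 = -1431/28, m_4 = 0.
On [3, 4], S(x) = 8 + 85/28·(x - 3) - 1431/56·(x - 3)² + 477/56·(x - 3)³.
With (x - 3) = 3/4: S(15/4) = -1805/3584.

-0.5036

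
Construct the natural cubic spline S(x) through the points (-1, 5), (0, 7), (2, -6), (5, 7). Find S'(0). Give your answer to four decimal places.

With M_i denoting the second derivative at x_i, h_i = 1, 2, 3, and Δ_i = (y_(i+1) − y_i)/h_i = 2, -13/2, 13/3:
  1·M_0 + 6·M_1 + 2·M_2 = 6(Δ_1 - Δ_0) = -51
  2·M_1 + 10·M_2 + 3·M_3 = 6(Δ_2 - Δ_1) = 65
Natural end conditions: M_0 = M_3 = 0.
Solving the tridiagonal system: M_0 = 0, M_1 = -80/7, M_2 = 123/14, M_3 = 0.
On [0, 2], S'(x) = b_1 + 2c_1·x + 3d_1·x² with b_1 = Δ_1 - h_1(2M_1 + M_2)/6 = -38/21, c_1 = M_1/2 = -40/7, d_1 = (M_2 - M_1)/(6h_1) = 283/168. So S'(0) = -38/21.

-1.8095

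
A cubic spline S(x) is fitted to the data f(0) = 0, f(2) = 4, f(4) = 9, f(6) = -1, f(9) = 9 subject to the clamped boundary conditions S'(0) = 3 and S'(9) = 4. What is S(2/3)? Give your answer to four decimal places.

Write m_i for S''(x_i). With h_i = 2, 2, 2, 3 and divided differences Δ_i = 2, 5/2, -5, 10/3, the continuity of S' gives the tridiagonal system
  2·m_0 + 8·m_1 + 2·m_2 = 6(Δ_1 - Δ_0) = 3
  2·m_1 + 8·m_2 + 2·m_3 = 6(Δ_2 - Δ_1) = -45
  2·m_2 + 10·m_3 + 3·m_4 = 6(Δ_3 - Δ_2) = 50
Clamped end conditions give two more equations: 2h_0·m_0 + h_0·m_1 = 6(Δ_0 - S'(0)) = -6 and h_3·m_3 + 2h_3·m_4 = 6(S'(9) - Δ_3) = 4.
Hence m_0 = -287/92, m_1 = 149/46, m_2 = -767/92, m_3 = 175/23, m_4 = -433/138.
On [0, 2], S(x) = 0 + 3·x - 287/184·x² + 195/368·x³.
With x = 2/3: S(2/3) = 101/69.

1.4638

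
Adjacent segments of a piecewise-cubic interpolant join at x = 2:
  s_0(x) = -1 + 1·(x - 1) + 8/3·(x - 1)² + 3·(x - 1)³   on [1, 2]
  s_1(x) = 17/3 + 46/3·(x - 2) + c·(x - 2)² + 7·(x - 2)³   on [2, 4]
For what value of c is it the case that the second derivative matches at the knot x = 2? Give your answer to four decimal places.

s_0''(x) = 16/3 + 18·(x - 1), so s_0''(2) = 70/3. On the right, s_1''(2) = 2c, so c = 35/3.

11.6667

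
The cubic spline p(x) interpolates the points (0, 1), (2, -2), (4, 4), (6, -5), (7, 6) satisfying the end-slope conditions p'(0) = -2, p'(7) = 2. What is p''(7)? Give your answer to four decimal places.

-40.5116

With M_i denoting the second derivative at x_i, h_i = 2, 2, 2, 1, and Δ_i = (y_(i+1) − y_i)/h_i = -3/2, 3, -9/2, 11:
  2·M_0 + 8·M_1 + 2·M_2 = 6(Δ_1 - Δ_0) = 27
  2·M_1 + 8·M_2 + 2·M_3 = 6(Δ_2 - Δ_1) = -45
  2·M_2 + 6·M_3 + 1·M_4 = 6(Δ_3 - Δ_2) = 93
Clamped end conditions give two more equations: 2h_0·M_0 + h_0·M_1 = 6(Δ_0 - p'(0)) = 3 and h_3·M_3 + 2h_3·M_4 = 6(p'(7) - Δ_3) = -54.
Forward elimination and back-substitution give M_0 = -134/43, M_1 = 665/86, M_2 = -1231/86, M_3 = 1162/43, M_4 = -1742/43.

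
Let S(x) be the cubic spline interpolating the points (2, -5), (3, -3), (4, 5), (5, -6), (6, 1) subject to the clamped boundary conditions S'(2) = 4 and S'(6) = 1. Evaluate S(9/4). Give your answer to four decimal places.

-4.4707

With m_i denoting the second derivative at x_i, h_i = 1, 1, 1, 1, and Δ_i = (y_(i+1) − y_i)/h_i = 2, 8, -11, 7:
  1·m_0 + 4·m_1 + 1·m_2 = 6(Δ_1 - Δ_0) = 36
  1·m_1 + 4·m_2 + 1·m_3 = 6(Δ_2 - Δ_1) = -114
  1·m_2 + 4·m_3 + 1·m_4 = 6(Δ_3 - Δ_2) = 108
Clamped end conditions give two more equations: 2h_0·m_0 + h_0·m_1 = 6(Δ_0 - S'(2)) = -12 and h_3·m_3 + 2h_3·m_4 = 6(S'(6) - Δ_3) = -36.
Solving: m_0 = -75/4, m_1 = 51/2, m_2 = -189/4, m_3 = 99/2, m_4 = -171/4.
On [2, 3], S(x) = -5 + 4·(x - 2) - 75/8·(x - 2)² + 59/8·(x - 2)³.
With (x - 2) = 1/4: S(9/4) = -2289/512.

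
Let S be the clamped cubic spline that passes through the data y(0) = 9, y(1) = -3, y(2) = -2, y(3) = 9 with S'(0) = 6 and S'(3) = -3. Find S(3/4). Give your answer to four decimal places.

0.9844

With σ_i denoting the second derivative at x_i, h_i = 1, 1, 1, and Δ_i = (y_(i+1) − y_i)/h_i = -12, 1, 11:
  1·σ_0 + 4·σ_1 + 1·σ_2 = 6(Δ_1 - Δ_0) = 78
  1·σ_1 + 4·σ_2 + 1·σ_3 = 6(Δ_2 - Δ_1) = 60
Clamped end conditions give two more equations: 2h_0·σ_0 + h_0·σ_1 = 6(Δ_0 - S'(0)) = -108 and h_2·σ_2 + 2h_2·σ_3 = 6(S'(3) - Δ_2) = -84.
Solving: σ_0 = -70, σ_1 = 32, σ_2 = 20, σ_3 = -52.
On [0, 1], S(x) = 9 + 6·x - 35·x² + 17·x³.
With x = 3/4: S(3/4) = 63/64.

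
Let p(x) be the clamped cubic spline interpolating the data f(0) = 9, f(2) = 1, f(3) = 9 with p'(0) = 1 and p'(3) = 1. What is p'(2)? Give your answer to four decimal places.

With M_i denoting the second derivative at x_i, h_i = 2, 1, and Δ_i = (y_(i+1) − y_i)/h_i = -4, 8:
  2·M_0 + 6·M_1 + 1·M_2 = 6(Δ_1 - Δ_0) = 72
Clamped end conditions give two more equations: 2h_0·M_0 + h_0·M_1 = 6(Δ_0 - p'(0)) = -30 and h_1·M_1 + 2h_1·M_2 = 6(p'(3) - Δ_1) = -42.
Solving: M_0 = -39/2, M_1 = 24, M_2 = -33.
On [2, 3], p'(x) = b_1 + 2c_1·(x - 2) + 3d_1·(x - 2)² with b_1 = Δ_1 - h_1(2M_1 + M_2)/6 = 11/2, c_1 = M_1/2 = 12, d_1 = (M_2 - M_1)/(6h_1) = -19/2. So p'(2) = 11/2.

5.5000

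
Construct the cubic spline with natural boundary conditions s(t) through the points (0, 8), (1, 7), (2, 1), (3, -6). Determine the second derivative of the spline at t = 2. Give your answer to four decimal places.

0.4000

Let M_i = s''(x_i). Step sizes h_i = 1, 1, 1; slopes of the chords Δ_i = (y_(i+1) - y_i)/h_i = -1, -6, -7.
  1·M_0 + 4·M_1 + 1·M_2 = 6(Δ_1 - Δ_0) = -30
  1·M_1 + 4·M_2 + 1·M_3 = 6(Δ_2 - Δ_1) = -6
Natural end conditions: M_0 = M_3 = 0.
Hence M_0 = 0, M_1 = -38/5, M_2 = 2/5, M_3 = 0.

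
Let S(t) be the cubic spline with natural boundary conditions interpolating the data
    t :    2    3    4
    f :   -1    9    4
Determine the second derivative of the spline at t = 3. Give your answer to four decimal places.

Put m_i = S'' at the i-th knot. Here h = (1, 1) and Δ = (10, -5), so the interior equations h_(i-1)·m_(i-1) + 2(h_(i-1)+h_i)·m_i + h_i·m_(i+1) = 6(Δ_i − Δ_(i-1)) read
  1·m_0 + 4·m_1 + 1·m_2 = 6(Δ_1 - Δ_0) = -90
Natural end conditions: m_0 = m_2 = 0.
Solving the tridiagonal system: m_0 = 0, m_1 = -45/2, m_2 = 0.

-22.5000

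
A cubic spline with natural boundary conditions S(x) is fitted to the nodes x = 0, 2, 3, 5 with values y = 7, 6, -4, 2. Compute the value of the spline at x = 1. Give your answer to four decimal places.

Write M_i for S''(x_i). With h_i = 2, 1, 2 and divided differences Δ_i = -1/2, -10, 3, the continuity of S' gives the tridiagonal system
  2·M_0 + 6·M_1 + 1·M_2 = 6(Δ_1 - Δ_0) = -57
  1·M_1 + 6·M_2 + 2·M_3 = 6(Δ_2 - Δ_1) = 78
Natural end conditions: M_0 = M_3 = 0.
Solving: M_0 = 0, M_1 = -12, M_2 = 15, M_3 = 0.
On [0, 2], S(x) = 7 + 7/2·x + 0·x² - 1·x³.
With x = 1: S(1) = 19/2.

9.5000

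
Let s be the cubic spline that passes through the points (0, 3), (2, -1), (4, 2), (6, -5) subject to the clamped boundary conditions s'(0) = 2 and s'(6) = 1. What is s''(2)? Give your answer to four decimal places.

Put M_i = s'' at the i-th knot. Here h = (2, 2, 2) and Δ = (-2, 3/2, -7/2), so the interior equations h_(i-1)·M_(i-1) + 2(h_(i-1)+h_i)·M_i + h_i·M_(i+1) = 6(Δ_i − Δ_(i-1)) read
  2·M_0 + 8·M_1 + 2·M_2 = 6(Δ_1 - Δ_0) = 21
  2·M_1 + 8·M_2 + 2·M_3 = 6(Δ_2 - Δ_1) = -30
Clamped end conditions give two more equations: 2h_0·M_0 + h_0·M_1 = 6(Δ_0 - s'(0)) = -24 and h_2·M_2 + 2h_2·M_3 = 6(s'(6) - Δ_2) = 27.
Solving: M_0 = -143/15, M_1 = 106/15, M_2 = -247/30, M_3 = 163/15.

7.0667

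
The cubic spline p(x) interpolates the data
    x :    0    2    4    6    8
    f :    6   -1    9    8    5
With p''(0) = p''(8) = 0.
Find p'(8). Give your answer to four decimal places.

Write m_i for p''(x_i). With h_i = 2, 2, 2, 2 and divided differences Δ_i = -7/2, 5, -1/2, -3/2, the continuity of p' gives the tridiagonal system
  2·m_0 + 8·m_1 + 2·m_2 = 6(Δ_1 - Δ_0) = 51
  2·m_1 + 8·m_2 + 2·m_3 = 6(Δ_2 - Δ_1) = -33
  2·m_2 + 8·m_3 + 2·m_4 = 6(Δ_3 - Δ_2) = -6
Natural end conditions: m_0 = m_4 = 0.
Hence m_0 = 0, m_1 = 891/112, m_2 = -177/28, m_3 = 93/112, m_4 = 0.
On [6, 8], p'(x) = b_3 + 2c_3·(x - 6) + 3d_3·(x - 6)² with b_3 = Δ_3 - h_3(2m_3 + m_4)/6 = -115/56, c_3 = m_3/2 = 93/224, d_3 = (m_4 - m_3)/(6h_3) = -31/448. So p'(8) = -137/112.

-1.2232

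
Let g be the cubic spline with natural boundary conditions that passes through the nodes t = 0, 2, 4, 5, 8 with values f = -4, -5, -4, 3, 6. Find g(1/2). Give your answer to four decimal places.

Write m_i for g''(x_i). With h_i = 2, 2, 1, 3 and divided differences Δ_i = -1/2, 1/2, 7, 1, the continuity of g' gives the tridiagonal system
  2·m_0 + 8·m_1 + 2·m_2 = 6(Δ_1 - Δ_0) = 6
  2·m_1 + 6·m_2 + 1·m_3 = 6(Δ_2 - Δ_1) = 39
  1·m_2 + 8·m_3 + 3·m_4 = 6(Δ_3 - Δ_2) = -36
Natural end conditions: m_0 = m_4 = 0.
Solving the tridiagonal system: m_0 = 0, m_1 = -207/172, m_2 = 336/43, m_3 = -471/86, m_4 = 0.
On [0, 2], g(t) = -4 - 17/172·t + 0·t² - 69/688·t³.
With t = 1/2: g(1/2) = -22357/5504.

-4.0620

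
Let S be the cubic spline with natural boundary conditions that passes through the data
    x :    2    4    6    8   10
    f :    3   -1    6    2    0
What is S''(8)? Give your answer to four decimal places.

With M_i denoting the second derivative at x_i, h_i = 2, 2, 2, 2, and Δ_i = (y_(i+1) − y_i)/h_i = -2, 7/2, -2, -1:
  2·M_0 + 8·M_1 + 2·M_2 = 6(Δ_1 - Δ_0) = 33
  2·M_1 + 8·M_2 + 2·M_3 = 6(Δ_2 - Δ_1) = -33
  2·M_2 + 8·M_3 + 2·M_4 = 6(Δ_3 - Δ_2) = 6
Natural end conditions: M_0 = M_4 = 0.
Hence M_0 = 0, M_1 = 633/112, M_2 = -171/28, M_3 = 255/112, M_4 = 0.

2.2768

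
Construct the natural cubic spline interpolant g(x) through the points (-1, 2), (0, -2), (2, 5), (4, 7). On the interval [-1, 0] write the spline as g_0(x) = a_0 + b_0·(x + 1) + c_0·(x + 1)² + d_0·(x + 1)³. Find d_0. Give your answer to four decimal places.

1.4773

Put M_i = g'' at the i-th knot. Here h = (1, 2, 2) and Δ = (-4, 7/2, 1), so the interior equations h_(i-1)·M_(i-1) + 2(h_(i-1)+h_i)·M_i + h_i·M_(i+1) = 6(Δ_i − Δ_(i-1)) read
  1·M_0 + 6·M_1 + 2·M_2 = 6(Δ_1 - Δ_0) = 45
  2·M_1 + 8·M_2 + 2·M_3 = 6(Δ_2 - Δ_1) = -15
Natural end conditions: M_0 = M_3 = 0.
Solving: M_0 = 0, M_1 = 195/22, M_2 = -45/11, M_3 = 0.
On [-1, 0], with g_0(x) = a_0 + b_0·(x + 1) + c_0·(x + 1)² + d_0·(x + 1)³: c_0 = M_0/2 = 0, d_0 = (M_1 - M_0)/(6h_0) = 65/44, b_0 = Δ_0 - h_0(2M_0 + M_1)/6 = -241/44.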